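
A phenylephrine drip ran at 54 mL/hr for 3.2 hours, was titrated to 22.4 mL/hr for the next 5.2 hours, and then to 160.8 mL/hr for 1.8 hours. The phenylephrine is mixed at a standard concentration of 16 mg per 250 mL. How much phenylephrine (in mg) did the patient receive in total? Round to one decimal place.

Concentration = 16 mg ÷ 250 mL = 0.064 mg/mL
Stage 1: 54 mL/hr × 3.2 hr = 172.8 mL → 172.8 mL × 0.064 mg/mL = 11.0592 mg
Stage 2: 22.4 mL/hr × 5.2 hr = 116.48 mL → 116.48 mL × 0.064 mg/mL = 7.45472 mg
Stage 3: 160.8 mL/hr × 1.8 hr = 289.44 mL → 289.44 mL × 0.064 mg/mL = 18.52416 mg
Total = 11.0592 + 7.45472 + 18.52416 = 37.03808 mg

37.0 mg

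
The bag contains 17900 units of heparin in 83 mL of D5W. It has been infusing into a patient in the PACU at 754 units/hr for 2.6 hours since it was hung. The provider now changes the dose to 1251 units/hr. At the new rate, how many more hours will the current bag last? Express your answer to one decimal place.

Initial rate:
Concentration = 17900 units ÷ 83 mL = 215.6627 units/mL
Rate = 754 units/hr ÷ 215.6627 units/mL = 3.496201 mL/hr
Volume infused so far = 3.496201 mL/hr × 2.6 hr = 9.090123 mL
Volume remaining = 83 − 9.090123 = 73.90988 mL
New rate:
Rate = 1251 units/hr ÷ 215.6627 units/mL = 5.800726 mL/hr
Time remaining = 73.90988 mL ÷ 5.800726 mL/hr = 12.74149 hr

12.7 hours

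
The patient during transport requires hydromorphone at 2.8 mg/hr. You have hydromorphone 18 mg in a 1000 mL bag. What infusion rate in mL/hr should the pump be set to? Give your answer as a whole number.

156 mL/hr

Concentration = 18 mg ÷ 1000 mL = 0.018 mg/mL
Rate = 2.8 mg/hr ÷ 0.018 mg/mL = 155.5556 mL/hr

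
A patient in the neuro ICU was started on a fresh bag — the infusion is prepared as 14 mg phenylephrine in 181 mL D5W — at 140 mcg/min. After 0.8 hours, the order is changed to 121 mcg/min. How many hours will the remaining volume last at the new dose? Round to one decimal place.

Initial rate:
140 mcg/min × 60 min/hr = 8400 mcg/hr
Concentration = 14 mg ÷ 181 mL = 0.07734807 mg/mL = 77.34807 mcg/mL
Rate = 8400 mcg/hr ÷ 77.34807 mcg/mL = 108.6 mL/hr
Volume infused so far = 108.6 mL/hr × 0.8 hr = 86.88 mL
Volume remaining = 181 − 86.88 = 94.12 mL
New rate:
121 mcg/min × 60 min/hr = 7260 mcg/hr
Rate = 7260 mcg/hr ÷ 77.34807 mcg/mL = 93.86143 mL/hr
Time remaining = 94.12 mL ÷ 93.86143 mL/hr = 1.002755 hr

1.0 hours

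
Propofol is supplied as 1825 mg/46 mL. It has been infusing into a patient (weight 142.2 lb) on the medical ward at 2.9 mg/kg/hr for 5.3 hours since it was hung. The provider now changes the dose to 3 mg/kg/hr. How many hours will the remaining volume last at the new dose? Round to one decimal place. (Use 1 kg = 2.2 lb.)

Initial rate:
Weight = 142.2 lb ÷ 2.2 lb/kg = 64.63636 kg
Dose = 2.9 mg/kg/hr × 64.63636 kg = 187.4455 mg/hr
Concentration = 1825 mg ÷ 46 mL = 39.67391 mg/mL
Rate = 187.4455 mg/hr ÷ 39.67391 mg/mL = 4.724653 mL/hr
Volume infused so far = 4.724653 mL/hr × 5.3 hr = 25.04066 mL
Volume remaining = 46 − 25.04066 = 20.95934 mL
New rate:
Dose = 3 mg/kg/hr × 64.63636 kg = 193.9091 mg/hr
Rate = 193.9091 mg/hr ÷ 39.67391 mg/mL = 4.887572 mL/hr
Time remaining = 20.95934 mL ÷ 4.887572 mL/hr = 4.288293 hr

4.3 hours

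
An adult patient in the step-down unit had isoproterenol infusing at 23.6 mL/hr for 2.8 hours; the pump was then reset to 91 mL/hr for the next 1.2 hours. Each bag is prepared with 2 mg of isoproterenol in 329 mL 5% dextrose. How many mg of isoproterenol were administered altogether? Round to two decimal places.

Concentration = 2 mg ÷ 329 mL = 0.006079027 mg/mL
Stage 1: 23.6 mL/hr × 2.8 hr = 66.08 mL → 66.08 mL × 0.006079027 mg/mL = 0.4017021 mg
Stage 2: 91 mL/hr × 1.2 hr = 109.2 mL → 109.2 mL × 0.006079027 mg/mL = 0.6638298 mg
Total = 0.4017021 + 0.6638298 = 1.065532 mg

1.07 mg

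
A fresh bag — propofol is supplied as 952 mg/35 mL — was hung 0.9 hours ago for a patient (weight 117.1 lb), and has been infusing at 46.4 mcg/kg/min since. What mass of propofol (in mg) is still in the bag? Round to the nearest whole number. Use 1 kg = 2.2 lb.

Weight = 117.1 lb ÷ 2.2 lb/kg = 53.22727 kg
Dose = 46.4 mcg/kg/min × 53.22727 kg = 2469.745 mcg/min
2469.745 mcg/min × 60 min/hr = 148184.7 mcg/hr
Concentration = 952 mg ÷ 35 mL = 27.2 mg/mL = 27200 mcg/mL
Rate = 148184.7 mcg/hr ÷ 27200 mcg/mL = 5.447968 mL/hr
Volume infused = 5.447968 mL/hr × 0.9 hr = 4.903171 mL
Volume remaining = 35 − 4.903171 = 30.09683 mL
Drug remaining = 30.09683 mL × 27200 mcg/mL = 818633.7 mcg = 818.6337 mg

819 mg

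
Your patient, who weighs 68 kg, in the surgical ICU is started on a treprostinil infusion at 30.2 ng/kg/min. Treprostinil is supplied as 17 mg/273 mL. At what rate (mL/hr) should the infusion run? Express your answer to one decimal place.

Dose = 30.2 ng/kg/min × 68 kg = 2053.6 ng/min
2053.6 ng/min × 60 min/hr = 123216 ng/hr
Concentration = 17 mg ÷ 273 mL = 0.06227106 mg/mL = 62271.06 ng/mL
Rate = 123216 ng/hr ÷ 62271.06 ng/mL = 1.978704 mL/hr

2.0 mL/hr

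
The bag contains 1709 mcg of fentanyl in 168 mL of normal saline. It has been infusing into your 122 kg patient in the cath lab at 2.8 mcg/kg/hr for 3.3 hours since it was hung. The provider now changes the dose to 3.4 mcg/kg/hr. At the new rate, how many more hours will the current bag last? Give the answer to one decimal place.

Initial rate:
Dose = 2.8 mcg/kg/hr × 122 kg = 341.6 mcg/hr
Concentration = 1709 mcg ÷ 168 mL = 10.17262 mcg/mL
Rate = 341.6 mcg/hr ÷ 10.17262 mcg/mL = 33.58034 mL/hr
Volume infused so far = 33.58034 mL/hr × 3.3 hr = 110.8151 mL
Volume remaining = 168 − 110.8151 = 57.18488 mL
New rate:
Dose = 3.4 mcg/kg/hr × 122 kg = 414.8 mcg/hr
Rate = 414.8 mcg/hr ÷ 10.17262 mcg/mL = 40.77613 mL/hr
Time remaining = 57.18488 mL ÷ 40.77613 mL/hr = 1.402411 hr

1.4 hours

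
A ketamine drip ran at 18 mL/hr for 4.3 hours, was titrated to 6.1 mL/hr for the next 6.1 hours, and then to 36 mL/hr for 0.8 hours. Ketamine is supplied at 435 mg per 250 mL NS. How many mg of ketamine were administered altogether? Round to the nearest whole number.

250 mg

Concentration = 435 mg ÷ 250 mL = 1.74 mg/mL
Stage 1: 18 mL/hr × 4.3 hr = 77.4 mL → 77.4 mL × 1.74 mg/mL = 134.676 mg
Stage 2: 6.1 mL/hr × 6.1 hr = 37.21 mL → 37.21 mL × 1.74 mg/mL = 64.7454 mg
Stage 3: 36 mL/hr × 0.8 hr = 28.8 mL → 28.8 mL × 1.74 mg/mL = 50.112 mg
Total = 134.676 + 64.7454 + 50.112 = 249.5334 mg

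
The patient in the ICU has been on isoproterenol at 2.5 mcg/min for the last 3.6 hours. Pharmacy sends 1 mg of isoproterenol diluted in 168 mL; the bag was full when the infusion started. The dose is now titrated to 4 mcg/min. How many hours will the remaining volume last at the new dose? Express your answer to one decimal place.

Initial rate:
2.5 mcg/min × 60 min/hr = 150 mcg/hr
Concentration = 1 mg ÷ 168 mL = 0.005952381 mg/mL = 5.952381 mcg/mL
Rate = 150 mcg/hr ÷ 5.952381 mcg/mL = 25.2 mL/hr
Volume infused so far = 25.2 mL/hr × 3.6 hr = 90.72 mL
Volume remaining = 168 − 90.72 = 77.28 mL
New rate:
4 mcg/min × 60 min/hr = 240 mcg/hr
Rate = 240 mcg/hr ÷ 5.952381 mcg/mL = 40.32 mL/hr
Time remaining = 77.28 mL ÷ 40.32 mL/hr = 1.916667 hr

1.9 hours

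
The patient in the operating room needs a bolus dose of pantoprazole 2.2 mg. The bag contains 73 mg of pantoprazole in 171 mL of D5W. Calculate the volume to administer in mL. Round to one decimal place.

Concentration = 73 mg ÷ 171 mL = 0.4269006 mg/mL
Volume = 2.2 mg ÷ 0.4269006 mg/mL = 5.153425 mL

5.2 mL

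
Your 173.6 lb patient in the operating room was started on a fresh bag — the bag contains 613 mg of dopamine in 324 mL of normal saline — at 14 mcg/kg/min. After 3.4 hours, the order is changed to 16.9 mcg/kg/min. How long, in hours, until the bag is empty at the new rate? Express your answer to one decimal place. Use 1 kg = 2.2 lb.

Initial rate:
Weight = 173.6 lb ÷ 2.2 lb/kg = 78.90909 kg
Dose = 14 mcg/kg/min × 78.90909 kg = 1104.727 mcg/min
1104.727 mcg/min × 60 min/hr = 66283.64 mcg/hr
Concentration = 613 mg ÷ 324 mL = 1.891975 mg/mL = 1891.975 mcg/mL
Rate = 66283.64 mcg/hr ÷ 1891.975 mcg/mL = 35.03409 mL/hr
Volume infused so far = 35.03409 mL/hr × 3.4 hr = 119.1159 mL
Volume remaining = 324 − 119.1159 = 204.8841 mL
New rate:
Dose = 16.9 mcg/kg/min × 78.90909 kg = 1333.564 mcg/min
1333.564 mcg/min × 60 min/hr = 80013.82 mcg/hr
Rate = 80013.82 mcg/hr ÷ 1891.975 mcg/mL = 42.29115 mL/hr
Time remaining = 204.8841 mL ÷ 42.29115 mL/hr = 4.844609 hr

4.8 hours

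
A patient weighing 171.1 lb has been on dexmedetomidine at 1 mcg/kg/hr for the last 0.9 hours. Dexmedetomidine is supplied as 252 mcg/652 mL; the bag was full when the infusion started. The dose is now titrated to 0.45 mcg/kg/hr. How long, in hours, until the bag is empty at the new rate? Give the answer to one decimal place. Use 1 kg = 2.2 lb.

Initial rate:
Weight = 171.1 lb ÷ 2.2 lb/kg = 77.77273 kg
Dose = 1 mcg/kg/hr × 77.77273 kg = 77.77273 mcg/hr
Concentration = 252 mcg ÷ 652 mL = 0.3865031 mcg/mL
Rate = 77.77273 mcg/hr ÷ 0.3865031 mcg/mL = 201.2215 mL/hr
Volume infused so far = 201.2215 mL/hr × 0.9 hr = 181.0994 mL
Volume remaining = 652 − 181.0994 = 470.9006 mL
New rate:
Dose = 0.45 mcg/kg/hr × 77.77273 kg = 34.99773 mcg/hr
Rate = 34.99773 mcg/hr ÷ 0.3865031 mcg/mL = 90.54968 mL/hr
Time remaining = 470.9006 mL ÷ 90.54968 mL/hr = 5.200468 hr

5.2 hours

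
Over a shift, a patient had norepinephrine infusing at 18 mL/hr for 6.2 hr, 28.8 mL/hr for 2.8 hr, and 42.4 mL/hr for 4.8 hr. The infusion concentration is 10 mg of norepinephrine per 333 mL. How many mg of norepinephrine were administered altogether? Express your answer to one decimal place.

Concentration = 10 mg ÷ 333 mL = 0.03003003 mg/mL
Stage 1: 18 mL/hr × 6.2 hr = 111.6 mL → 111.6 mL × 0.03003003 mg/mL = 3.351351 mg
Stage 2: 28.8 mL/hr × 2.8 hr = 80.64 mL → 80.64 mL × 0.03003003 mg/mL = 2.421622 mg
Stage 3: 42.4 mL/hr × 4.8 hr = 203.52 mL → 203.52 mL × 0.03003003 mg/mL = 6.111712 mg
Total = 3.351351 + 2.421622 + 6.111712 = 11.88468 mg

11.9 mg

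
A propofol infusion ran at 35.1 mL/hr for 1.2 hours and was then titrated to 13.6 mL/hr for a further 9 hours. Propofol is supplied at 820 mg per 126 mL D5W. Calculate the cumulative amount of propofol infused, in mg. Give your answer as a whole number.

Concentration = 820 mg ÷ 126 mL = 6.507937 mg/mL
Stage 1: 35.1 mL/hr × 1.2 hr = 42.12 mL → 42.12 mL × 6.507937 mg/mL = 274.1143 mg
Stage 2: 13.6 mL/hr × 9 hr = 122.4 mL → 122.4 mL × 6.507937 mg/mL = 796.5714 mg
Total = 274.1143 + 796.5714 = 1070.686 mg

1071 mg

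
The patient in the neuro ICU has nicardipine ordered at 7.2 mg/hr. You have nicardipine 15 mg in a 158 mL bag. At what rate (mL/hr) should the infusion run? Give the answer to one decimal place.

75.8 mL/hr

Concentration = 15 mg ÷ 158 mL = 0.09493671 mg/mL
Rate = 7.2 mg/hr ÷ 0.09493671 mg/mL = 75.84 mL/hr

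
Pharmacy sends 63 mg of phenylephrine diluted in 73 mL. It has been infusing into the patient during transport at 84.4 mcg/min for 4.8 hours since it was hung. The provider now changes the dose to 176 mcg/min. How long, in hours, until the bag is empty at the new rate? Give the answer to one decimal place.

3.7 hours

Initial rate:
84.4 mcg/min × 60 min/hr = 5064 mcg/hr
Concentration = 63 mg ÷ 73 mL = 0.8630137 mg/mL = 863.0137 mcg/mL
Rate = 5064 mcg/hr ÷ 863.0137 mcg/mL = 5.86781 mL/hr
Volume infused so far = 5.86781 mL/hr × 4.8 hr = 28.16549 mL
Volume remaining = 73 − 28.16549 = 44.83451 mL
New rate:
176 mcg/min × 60 min/hr = 10560 mcg/hr
Rate = 10560 mcg/hr ÷ 863.0137 mcg/mL = 12.23619 mL/hr
Time remaining = 44.83451 mL ÷ 12.23619 mL/hr = 3.664091 hr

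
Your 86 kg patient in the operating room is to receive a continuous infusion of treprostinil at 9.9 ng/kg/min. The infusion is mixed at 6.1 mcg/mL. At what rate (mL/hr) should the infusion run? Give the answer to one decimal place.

Dose = 9.9 ng/kg/min × 86 kg = 851.4 ng/min
851.4 ng/min × 60 min/hr = 51084 ng/hr
Concentration = 6.1 mcg/mL = 6100 ng/mL
Rate = 51084 ng/hr ÷ 6100 ng/mL = 8.374426 mL/hr

8.4 mL/hr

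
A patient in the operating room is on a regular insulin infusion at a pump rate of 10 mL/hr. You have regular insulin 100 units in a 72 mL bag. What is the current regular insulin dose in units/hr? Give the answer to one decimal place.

Concentration = 100 units ÷ 72 mL = 1.388889 units/mL
Drug rate = 10 mL/hr × 1.388889 units/mL = 13.88889 units/hr

13.9 units/hr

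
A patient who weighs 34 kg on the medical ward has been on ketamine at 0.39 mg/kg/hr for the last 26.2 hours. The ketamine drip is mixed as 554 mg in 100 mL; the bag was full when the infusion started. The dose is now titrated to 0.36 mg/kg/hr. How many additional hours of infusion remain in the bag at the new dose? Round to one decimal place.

Initial rate:
Dose = 0.39 mg/kg/hr × 34 kg = 13.26 mg/hr
Concentration = 554 mg ÷ 100 mL = 5.54 mg/mL
Rate = 13.26 mg/hr ÷ 5.54 mg/mL = 2.393502 mL/hr
Volume infused so far = 2.393502 mL/hr × 26.2 hr = 62.70975 mL
Volume remaining = 100 − 62.70975 = 37.29025 mL
New rate:
Dose = 0.36 mg/kg/hr × 34 kg = 12.24 mg/hr
Rate = 12.24 mg/hr ÷ 5.54 mg/mL = 2.209386 mL/hr
Time remaining = 37.29025 mL ÷ 2.209386 mL/hr = 16.8781 hr

16.9 hours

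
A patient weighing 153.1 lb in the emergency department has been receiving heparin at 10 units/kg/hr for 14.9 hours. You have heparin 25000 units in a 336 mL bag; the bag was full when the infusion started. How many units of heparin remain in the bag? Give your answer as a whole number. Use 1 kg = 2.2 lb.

Weight = 153.1 lb ÷ 2.2 lb/kg = 69.59091 kg
Dose = 10 units/kg/hr × 69.59091 kg = 695.9091 units/hr
Concentration = 25000 units ÷ 336 mL = 74.40476 units/mL
Rate = 695.9091 units/hr ÷ 74.40476 units/mL = 9.353018 mL/hr
Volume infused = 9.353018 mL/hr × 14.9 hr = 139.36 mL
Volume remaining = 336 − 139.36 = 196.64 mL
Drug remaining = 196.64 mL × 74.40476 units/mL = 14630.95 units

14631 units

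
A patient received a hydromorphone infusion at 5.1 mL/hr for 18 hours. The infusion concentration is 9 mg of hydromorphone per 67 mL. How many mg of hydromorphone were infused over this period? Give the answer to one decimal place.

12.3 mg

Concentration = 9 mg ÷ 67 mL = 0.1343284 mg/mL
Drug rate = 5.1 mL/hr × 0.1343284 mg/mL = 0.6850746 mg/hr
Total = 0.6850746 mg/hr × 18 hr = 12.33134 mg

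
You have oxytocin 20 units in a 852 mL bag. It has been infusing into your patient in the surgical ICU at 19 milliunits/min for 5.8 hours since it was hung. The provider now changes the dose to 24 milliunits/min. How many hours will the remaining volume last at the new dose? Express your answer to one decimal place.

9.3 hours

Initial rate:
19 milliunits/min × 60 min/hr = 1140 milliunits/hr
Concentration = 20 units ÷ 852 mL = 0.02347418 units/mL = 23.47418 milliunits/mL
Rate = 1140 milliunits/hr ÷ 23.47418 milliunits/mL = 48.564 mL/hr
Volume infused so far = 48.564 mL/hr × 5.8 hr = 281.6712 mL
Volume remaining = 852 − 281.6712 = 570.3288 mL
New rate:
24 milliunits/min × 60 min/hr = 1440 milliunits/hr
Rate = 1440 milliunits/hr ÷ 23.47418 milliunits/mL = 61.344 mL/hr
Time remaining = 570.3288 mL ÷ 61.344 mL/hr = 9.297222 hr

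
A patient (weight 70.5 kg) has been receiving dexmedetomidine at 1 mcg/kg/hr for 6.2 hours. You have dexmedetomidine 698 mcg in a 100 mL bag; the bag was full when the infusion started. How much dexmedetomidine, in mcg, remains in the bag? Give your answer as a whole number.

261 mcg

Dose = 1 mcg/kg/hr × 70.5 kg = 70.5 mcg/hr
Concentration = 698 mcg ÷ 100 mL = 6.98 mcg/mL
Rate = 70.5 mcg/hr ÷ 6.98 mcg/mL = 10.10029 mL/hr
Volume infused = 10.10029 mL/hr × 6.2 hr = 62.62178 mL
Volume remaining = 100 − 62.62178 = 37.37822 mL
Drug remaining = 37.37822 mL × 6.98 mcg/mL = 260.9 mcg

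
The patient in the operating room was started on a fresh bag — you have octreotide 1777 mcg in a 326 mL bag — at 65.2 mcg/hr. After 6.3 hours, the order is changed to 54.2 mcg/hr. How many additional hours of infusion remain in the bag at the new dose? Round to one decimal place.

25.2 hours

Initial rate:
Concentration = 1777 mcg ÷ 326 mL = 5.45092 mcg/mL
Rate = 65.2 mcg/hr ÷ 5.45092 mcg/mL = 11.96128 mL/hr
Volume infused so far = 11.96128 mL/hr × 6.3 hr = 75.35608 mL
Volume remaining = 326 − 75.35608 = 250.6439 mL
New rate:
Rate = 54.2 mcg/hr ÷ 5.45092 mcg/mL = 9.943275 mL/hr
Time remaining = 250.6439 mL ÷ 9.943275 mL/hr = 25.20738 hr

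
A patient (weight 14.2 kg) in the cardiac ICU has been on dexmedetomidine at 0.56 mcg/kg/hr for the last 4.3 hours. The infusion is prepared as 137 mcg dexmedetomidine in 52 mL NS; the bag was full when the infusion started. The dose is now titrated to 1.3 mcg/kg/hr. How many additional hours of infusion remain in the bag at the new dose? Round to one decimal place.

5.6 hours

Initial rate:
Dose = 0.56 mcg/kg/hr × 14.2 kg = 7.952 mcg/hr
Concentration = 137 mcg ÷ 52 mL = 2.634615 mcg/mL
Rate = 7.952 mcg/hr ÷ 2.634615 mcg/mL = 3.018277 mL/hr
Volume infused so far = 3.018277 mL/hr × 4.3 hr = 12.97859 mL
Volume remaining = 52 − 12.97859 = 39.02141 mL
New rate:
Dose = 1.3 mcg/kg/hr × 14.2 kg = 18.46 mcg/hr
Rate = 18.46 mcg/hr ÷ 2.634615 mcg/mL = 7.006715 mL/hr
Time remaining = 39.02141 mL ÷ 7.006715 mL/hr = 5.569144 hr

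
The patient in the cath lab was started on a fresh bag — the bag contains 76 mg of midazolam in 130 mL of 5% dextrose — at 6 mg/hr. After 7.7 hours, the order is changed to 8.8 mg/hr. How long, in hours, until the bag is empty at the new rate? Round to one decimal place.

3.4 hours

Initial rate:
Concentration = 76 mg ÷ 130 mL = 0.5846154 mg/mL
Rate = 6 mg/hr ÷ 0.5846154 mg/mL = 10.26316 mL/hr
Volume infused so far = 10.26316 mL/hr × 7.7 hr = 79.02632 mL
Volume remaining = 130 − 79.02632 = 50.97368 mL
New rate:
Rate = 8.8 mg/hr ÷ 0.5846154 mg/mL = 15.05263 mL/hr
Time remaining = 50.97368 mL ÷ 15.05263 mL/hr = 3.386364 hr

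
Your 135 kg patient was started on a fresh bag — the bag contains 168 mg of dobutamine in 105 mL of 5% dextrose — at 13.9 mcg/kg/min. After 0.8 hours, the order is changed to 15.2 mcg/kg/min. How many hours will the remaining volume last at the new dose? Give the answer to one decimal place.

0.6 hours

Initial rate:
Dose = 13.9 mcg/kg/min × 135 kg = 1876.5 mcg/min
1876.5 mcg/min × 60 min/hr = 112590 mcg/hr
Concentration = 168 mg ÷ 105 mL = 1.6 mg/mL = 1600 mcg/mL
Rate = 112590 mcg/hr ÷ 1600 mcg/mL = 70.36875 mL/hr
Volume infused so far = 70.36875 mL/hr × 0.8 hr = 56.295 mL
Volume remaining = 105 − 56.295 = 48.705 mL
New rate:
Dose = 15.2 mcg/kg/min × 135 kg = 2052 mcg/min
2052 mcg/min × 60 min/hr = 123120 mcg/hr
Rate = 123120 mcg/hr ÷ 1600 mcg/mL = 76.95 mL/hr
Time remaining = 48.705 mL ÷ 76.95 mL/hr = 0.6329435 hr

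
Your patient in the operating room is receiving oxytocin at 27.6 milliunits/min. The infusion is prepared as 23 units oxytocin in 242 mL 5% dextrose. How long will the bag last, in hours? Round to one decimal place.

27.6 milliunits/min × 60 min/hr = 1656 milliunits/hr
Concentration = 23 units ÷ 242 mL = 0.09504132 units/mL = 95.04132 milliunits/mL
Rate = 1656 milliunits/hr ÷ 95.04132 milliunits/mL = 17.424 mL/hr
Duration = 242 mL ÷ 17.424 mL/hr = 13.88889 hr

13.9 hours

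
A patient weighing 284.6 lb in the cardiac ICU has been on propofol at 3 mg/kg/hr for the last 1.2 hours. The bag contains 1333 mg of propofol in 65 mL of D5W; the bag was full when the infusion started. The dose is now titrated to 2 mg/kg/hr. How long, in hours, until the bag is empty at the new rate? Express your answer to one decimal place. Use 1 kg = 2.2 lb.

3.4 hours

Initial rate:
Weight = 284.6 lb ÷ 2.2 lb/kg = 129.3636 kg
Dose = 3 mg/kg/hr × 129.3636 kg = 388.0909 mg/hr
Concentration = 1333 mg ÷ 65 mL = 20.50769 mg/mL
Rate = 388.0909 mg/hr ÷ 20.50769 mg/mL = 18.92416 mL/hr
Volume infused so far = 18.92416 mL/hr × 1.2 hr = 22.709 mL
Volume remaining = 65 − 22.709 = 42.291 mL
New rate:
Dose = 2 mg/kg/hr × 129.3636 kg = 258.7273 mg/hr
Rate = 258.7273 mg/hr ÷ 20.50769 mg/mL = 12.61611 mL/hr
Time remaining = 42.291 mL ÷ 12.61611 mL/hr = 3.352143 hr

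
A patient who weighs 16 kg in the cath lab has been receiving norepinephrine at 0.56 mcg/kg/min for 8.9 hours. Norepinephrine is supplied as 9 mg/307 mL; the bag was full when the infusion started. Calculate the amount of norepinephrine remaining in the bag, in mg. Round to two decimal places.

4.22 mg

Dose = 0.56 mcg/kg/min × 16 kg = 8.96 mcg/min
8.96 mcg/min × 60 min/hr = 537.6 mcg/hr
Concentration = 9 mg ÷ 307 mL = 0.02931596 mg/mL = 29.31596 mcg/mL
Rate = 537.6 mcg/hr ÷ 29.31596 mcg/mL = 18.33813 mL/hr
Volume infused = 18.33813 mL/hr × 8.9 hr = 163.2094 mL
Volume remaining = 307 − 163.2094 = 143.7906 mL
Drug remaining = 143.7906 mL × 29.31596 mcg/mL = 4215.36 mcg = 4.21536 mg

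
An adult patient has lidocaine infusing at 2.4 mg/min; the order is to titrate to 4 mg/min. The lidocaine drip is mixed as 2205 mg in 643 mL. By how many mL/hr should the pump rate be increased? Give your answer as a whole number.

At the current dose:
2.4 mg/min × 60 min/hr = 144 mg/hr
Concentration = 2205 mg ÷ 643 mL = 3.429238 mg/mL
Rate = 144 mg/hr ÷ 3.429238 mg/mL = 41.99184 mL/hr
At the new dose:
4 mg/min × 60 min/hr = 240 mg/hr
Rate = 240 mg/hr ÷ 3.429238 mg/mL = 69.98639 mL/hr
Change = 69.98639 − 41.99184 = 27.99456 mL/hr → 27.99456 mL/hr increase

28 mL/hr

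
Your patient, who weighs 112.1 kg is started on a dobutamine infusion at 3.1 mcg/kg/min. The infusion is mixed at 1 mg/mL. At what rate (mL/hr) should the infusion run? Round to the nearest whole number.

21 mL/hr

Dose = 3.1 mcg/kg/min × 112.1 kg = 347.51 mcg/min
347.51 mcg/min × 60 min/hr = 20850.6 mcg/hr
Concentration = 1 mg/mL = 1000 mcg/mL
Rate = 20850.6 mcg/hr ÷ 1000 mcg/mL = 20.8506 mL/hr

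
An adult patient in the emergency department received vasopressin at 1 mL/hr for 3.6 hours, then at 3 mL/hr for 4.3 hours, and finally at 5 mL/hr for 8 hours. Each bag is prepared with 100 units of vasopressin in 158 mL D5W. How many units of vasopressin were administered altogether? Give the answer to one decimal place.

Concentration = 100 units ÷ 158 mL = 0.6329114 units/mL
Stage 1: 1 mL/hr × 3.6 hr = 3.6 mL → 3.6 mL × 0.6329114 units/mL = 2.278481 units
Stage 2: 3 mL/hr × 4.3 hr = 12.9 mL → 12.9 mL × 0.6329114 units/mL = 8.164557 units
Stage 3: 5 mL/hr × 8 hr = 40 mL → 40 mL × 0.6329114 units/mL = 25.31646 units
Total = 2.278481 + 8.164557 + 25.31646 = 35.75949 units

35.8 units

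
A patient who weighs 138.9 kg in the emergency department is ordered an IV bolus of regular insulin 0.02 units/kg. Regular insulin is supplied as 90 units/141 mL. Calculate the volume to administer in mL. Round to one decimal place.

4.4 mL

Dose = 0.02 units/kg × 138.9 kg = 2.778 units
Concentration = 90 units ÷ 141 mL = 0.6382979 units/mL
Volume = 2.778 units ÷ 0.6382979 units/mL = 4.3522 mL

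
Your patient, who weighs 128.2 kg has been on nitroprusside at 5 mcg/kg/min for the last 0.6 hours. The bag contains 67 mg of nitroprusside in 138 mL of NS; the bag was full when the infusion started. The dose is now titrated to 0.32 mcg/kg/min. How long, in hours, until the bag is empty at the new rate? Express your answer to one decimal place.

17.8 hours

Initial rate:
Dose = 5 mcg/kg/min × 128.2 kg = 641 mcg/min
641 mcg/min × 60 min/hr = 38460 mcg/hr
Concentration = 67 mg ÷ 138 mL = 0.4855072 mg/mL = 485.5072 mcg/mL
Rate = 38460 mcg/hr ÷ 485.5072 mcg/mL = 79.21612 mL/hr
Volume infused so far = 79.21612 mL/hr × 0.6 hr = 47.52967 mL
Volume remaining = 138 − 47.52967 = 90.47033 mL
New rate:
Dose = 0.32 mcg/kg/min × 128.2 kg = 41.024 mcg/min
41.024 mcg/min × 60 min/hr = 2461.44 mcg/hr
Rate = 2461.44 mcg/hr ÷ 485.5072 mcg/mL = 5.069832 mL/hr
Time remaining = 90.47033 mL ÷ 5.069832 mL/hr = 17.84484 hr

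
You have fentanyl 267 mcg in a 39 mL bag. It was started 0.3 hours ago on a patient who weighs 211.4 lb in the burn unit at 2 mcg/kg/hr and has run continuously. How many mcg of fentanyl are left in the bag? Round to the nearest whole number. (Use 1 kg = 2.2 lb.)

Weight = 211.4 lb ÷ 2.2 lb/kg = 96.09091 kg
Dose = 2 mcg/kg/hr × 96.09091 kg = 192.1818 mcg/hr
Concentration = 267 mcg ÷ 39 mL = 6.846154 mcg/mL
Rate = 192.1818 mcg/hr ÷ 6.846154 mcg/mL = 28.0715 mL/hr
Volume infused = 28.0715 mL/hr × 0.3 hr = 8.42145 mL
Volume remaining = 39 − 8.42145 = 30.57855 mL
Drug remaining = 30.57855 mL × 6.846154 mcg/mL = 209.3455 mcg

209 mcg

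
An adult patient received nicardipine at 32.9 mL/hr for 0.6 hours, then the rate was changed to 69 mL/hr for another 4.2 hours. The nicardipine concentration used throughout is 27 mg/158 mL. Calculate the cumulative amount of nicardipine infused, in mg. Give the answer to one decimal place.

52.9 mg

Concentration = 27 mg ÷ 158 mL = 0.1708861 mg/mL
Stage 1: 32.9 mL/hr × 0.6 hr = 19.74 mL → 19.74 mL × 0.1708861 mg/mL = 3.373291 mg
Stage 2: 69 mL/hr × 4.2 hr = 289.8 mL → 289.8 mL × 0.1708861 mg/mL = 49.52278 mg
Total = 3.373291 + 49.52278 = 52.89608 mg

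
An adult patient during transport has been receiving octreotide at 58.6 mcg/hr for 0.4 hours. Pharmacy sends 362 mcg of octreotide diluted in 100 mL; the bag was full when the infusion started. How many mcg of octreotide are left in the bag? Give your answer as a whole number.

Concentration = 362 mcg ÷ 100 mL = 3.62 mcg/mL
Rate = 58.6 mcg/hr ÷ 3.62 mcg/mL = 16.18785 mL/hr
Volume infused = 16.18785 mL/hr × 0.4 hr = 6.475138 mL
Volume remaining = 100 − 6.475138 = 93.52486 mL
Drug remaining = 93.52486 mL × 3.62 mcg/mL = 338.56 mcg

339 mcg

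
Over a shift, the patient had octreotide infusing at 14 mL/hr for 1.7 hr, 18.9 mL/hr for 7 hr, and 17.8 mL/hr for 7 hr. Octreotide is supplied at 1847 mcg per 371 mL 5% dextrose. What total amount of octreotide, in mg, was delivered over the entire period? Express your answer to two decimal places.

Concentration = 1847 mcg ÷ 371 mL = 4.978437 mcg/mL
Stage 1: 14 mL/hr × 1.7 hr = 23.8 mL → 23.8 mL × 4.978437 mcg/mL = 118.4868 mcg
Stage 2: 18.9 mL/hr × 7 hr = 132.3 mL → 132.3 mL × 4.978437 mcg/mL = 658.6472 mcg
Stage 3: 17.8 mL/hr × 7 hr = 124.6 mL → 124.6 mL × 4.978437 mcg/mL = 620.3132 mcg
Total = 118.4868 + 658.6472 + 620.3132 = 1397.447 mcg = 1.397447 mg

1.40 mg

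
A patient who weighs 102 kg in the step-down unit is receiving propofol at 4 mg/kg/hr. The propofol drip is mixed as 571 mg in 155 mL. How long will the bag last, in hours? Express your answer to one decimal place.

1.4 hours

Dose = 4 mg/kg/hr × 102 kg = 408 mg/hr
Concentration = 571 mg ÷ 155 mL = 3.683871 mg/mL
Rate = 408 mg/hr ÷ 3.683871 mg/mL = 110.7531 mL/hr
Duration = 155 mL ÷ 110.7531 mL/hr = 1.39951 hr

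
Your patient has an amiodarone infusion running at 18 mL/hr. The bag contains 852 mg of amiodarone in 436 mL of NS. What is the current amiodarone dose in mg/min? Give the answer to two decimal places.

0.59 mg/min

Concentration = 852 mg ÷ 436 mL = 1.954128 mg/mL
Drug rate = 18 mL/hr × 1.954128 mg/mL = 35.17431 mg/hr
35.17431 mg/hr ÷ 60 min/hr = 0.5862385 mg/min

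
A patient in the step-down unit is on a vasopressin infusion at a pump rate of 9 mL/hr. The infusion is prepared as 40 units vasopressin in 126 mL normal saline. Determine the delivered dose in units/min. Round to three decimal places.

0.048 units/min

Concentration = 40 units ÷ 126 mL = 0.3174603 units/mL
Drug rate = 9 mL/hr × 0.3174603 units/mL = 2.857143 units/hr
2.857143 units/hr ÷ 60 min/hr = 0.04761905 units/min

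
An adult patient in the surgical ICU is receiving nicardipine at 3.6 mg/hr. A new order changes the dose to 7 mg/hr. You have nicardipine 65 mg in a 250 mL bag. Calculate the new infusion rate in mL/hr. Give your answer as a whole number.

Concentration = 65 mg ÷ 250 mL = 0.26 mg/mL
Rate = 7 mg/hr ÷ 0.26 mg/mL = 26.92308 mL/hr

27 mL/hr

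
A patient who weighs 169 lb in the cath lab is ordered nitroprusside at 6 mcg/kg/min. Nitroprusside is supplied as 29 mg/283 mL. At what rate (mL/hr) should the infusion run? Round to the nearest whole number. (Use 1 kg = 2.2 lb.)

Weight = 169 lb ÷ 2.2 lb/kg = 76.81818 kg
Dose = 6 mcg/kg/min × 76.81818 kg = 460.9091 mcg/min
460.9091 mcg/min × 60 min/hr = 27654.55 mcg/hr
Concentration = 29 mg ÷ 283 mL = 0.1024735 mg/mL = 102.4735 mcg/mL
Rate = 27654.55 mcg/hr ÷ 102.4735 mcg/mL = 269.8702 mL/hr

270 mL/hr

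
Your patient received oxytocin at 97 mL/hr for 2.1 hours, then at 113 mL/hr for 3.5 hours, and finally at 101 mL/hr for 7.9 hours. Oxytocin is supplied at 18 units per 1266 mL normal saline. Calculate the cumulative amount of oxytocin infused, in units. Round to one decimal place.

Concentration = 18 units ÷ 1266 mL = 0.01421801 units/mL
Stage 1: 97 mL/hr × 2.1 hr = 203.7 mL → 203.7 mL × 0.01421801 units/mL = 2.896209 units
Stage 2: 113 mL/hr × 3.5 hr = 395.5 mL → 395.5 mL × 0.01421801 units/mL = 5.623223 units
Stage 3: 101 mL/hr × 7.9 hr = 797.9 mL → 797.9 mL × 0.01421801 units/mL = 11.34455 units
Total = 2.896209 + 5.623223 + 11.34455 = 19.86398 units

19.9 units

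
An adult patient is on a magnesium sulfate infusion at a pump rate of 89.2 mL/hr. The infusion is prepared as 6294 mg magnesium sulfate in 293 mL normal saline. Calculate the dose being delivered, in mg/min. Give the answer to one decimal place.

Concentration = 6294 mg ÷ 293 mL = 21.48123 mg/mL
Drug rate = 89.2 mL/hr × 21.48123 mg/mL = 1916.126 mg/hr
1916.126 mg/hr ÷ 60 min/hr = 31.93543 mg/min

31.9 mg/min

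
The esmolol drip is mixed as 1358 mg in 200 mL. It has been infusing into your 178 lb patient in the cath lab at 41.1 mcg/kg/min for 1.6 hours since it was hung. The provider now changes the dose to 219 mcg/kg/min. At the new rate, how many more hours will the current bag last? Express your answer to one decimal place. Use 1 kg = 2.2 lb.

1.0 hours

Initial rate:
Weight = 178 lb ÷ 2.2 lb/kg = 80.90909 kg
Dose = 41.1 mcg/kg/min × 80.90909 kg = 3325.364 mcg/min
3325.364 mcg/min × 60 min/hr = 199521.8 mcg/hr
Concentration = 1358 mg ÷ 200 mL = 6.79 mg/mL = 6790 mcg/mL
Rate = 199521.8 mcg/hr ÷ 6790 mcg/mL = 29.38466 mL/hr
Volume infused so far = 29.38466 mL/hr × 1.6 hr = 47.01545 mL
Volume remaining = 200 − 47.01545 = 152.9845 mL
New rate:
Dose = 219 mcg/kg/min × 80.90909 kg = 17719.09 mcg/min
17719.09 mcg/min × 60 min/hr = 1063145 mcg/hr
Rate = 1063145 mcg/hr ÷ 6790 mcg/mL = 156.5752 mL/hr
Time remaining = 152.9845 mL ÷ 156.5752 mL/hr = 0.9770677 hr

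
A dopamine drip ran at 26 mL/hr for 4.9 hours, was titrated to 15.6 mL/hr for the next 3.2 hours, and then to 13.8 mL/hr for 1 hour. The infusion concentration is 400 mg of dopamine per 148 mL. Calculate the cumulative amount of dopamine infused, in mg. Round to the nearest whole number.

517 mg

Concentration = 400 mg ÷ 148 mL = 2.702703 mg/mL
Stage 1: 26 mL/hr × 4.9 hr = 127.4 mL → 127.4 mL × 2.702703 mg/mL = 344.3243 mg
Stage 2: 15.6 mL/hr × 3.2 hr = 49.92 mL → 49.92 mL × 2.702703 mg/mL = 134.9189 mg
Stage 3: 13.8 mL/hr × 1 hr = 13.8 mL → 13.8 mL × 2.702703 mg/mL = 37.2973 mg
Total = 344.3243 + 134.9189 + 37.2973 = 516.5405 mg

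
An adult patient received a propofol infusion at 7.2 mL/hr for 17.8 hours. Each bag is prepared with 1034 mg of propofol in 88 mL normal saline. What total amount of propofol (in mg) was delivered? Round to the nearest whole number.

Concentration = 1034 mg ÷ 88 mL = 11.75 mg/mL
Drug rate = 7.2 mL/hr × 11.75 mg/mL = 84.6 mg/hr
Total = 84.6 mg/hr × 17.8 hr = 1505.88 mg

1506 mg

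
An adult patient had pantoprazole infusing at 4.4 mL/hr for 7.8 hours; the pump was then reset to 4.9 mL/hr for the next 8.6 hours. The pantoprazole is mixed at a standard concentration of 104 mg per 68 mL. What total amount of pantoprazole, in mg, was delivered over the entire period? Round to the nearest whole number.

117 mg

Concentration = 104 mg ÷ 68 mL = 1.529412 mg/mL
Stage 1: 4.4 mL/hr × 7.8 hr = 34.32 mL → 34.32 mL × 1.529412 mg/mL = 52.48941 mg
Stage 2: 4.9 mL/hr × 8.6 hr = 42.14 mL → 42.14 mL × 1.529412 mg/mL = 64.44941 mg
Total = 52.48941 + 64.44941 = 116.9388 mg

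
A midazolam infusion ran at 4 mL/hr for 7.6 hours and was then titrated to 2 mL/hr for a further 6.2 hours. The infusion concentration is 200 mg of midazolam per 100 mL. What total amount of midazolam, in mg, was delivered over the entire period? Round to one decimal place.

85.6 mg

Concentration = 200 mg ÷ 100 mL = 2 mg/mL
Stage 1: 4 mL/hr × 7.6 hr = 30.4 mL → 30.4 mL × 2 mg/mL = 60.8 mg
Stage 2: 2 mL/hr × 6.2 hr = 12.4 mL → 12.4 mL × 2 mg/mL = 24.8 mg
Total = 60.8 + 24.8 = 85.6 mg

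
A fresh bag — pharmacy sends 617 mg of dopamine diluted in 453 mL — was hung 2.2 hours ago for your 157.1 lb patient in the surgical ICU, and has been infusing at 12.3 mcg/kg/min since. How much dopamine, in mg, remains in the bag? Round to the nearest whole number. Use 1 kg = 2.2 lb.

501 mg

Weight = 157.1 lb ÷ 2.2 lb/kg = 71.40909 kg
Dose = 12.3 mcg/kg/min × 71.40909 kg = 878.3318 mcg/min
878.3318 mcg/min × 60 min/hr = 52699.91 mcg/hr
Concentration = 617 mg ÷ 453 mL = 1.362031 mg/mL = 1362.031 mcg/mL
Rate = 52699.91 mcg/hr ÷ 1362.031 mcg/mL = 38.69215 mL/hr
Volume infused = 38.69215 mL/hr × 2.2 hr = 85.12274 mL
Volume remaining = 453 − 85.12274 = 367.8773 mL
Drug remaining = 367.8773 mL × 1362.031 mcg/mL = 501060.2 mcg = 501.0602 mg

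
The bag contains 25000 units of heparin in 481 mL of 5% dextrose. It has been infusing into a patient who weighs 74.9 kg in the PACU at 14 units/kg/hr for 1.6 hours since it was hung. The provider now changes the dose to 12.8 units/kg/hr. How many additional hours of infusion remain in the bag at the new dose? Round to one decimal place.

24.3 hours

Initial rate:
Dose = 14 units/kg/hr × 74.9 kg = 1048.6 units/hr
Concentration = 25000 units ÷ 481 mL = 51.97505 units/mL
Rate = 1048.6 units/hr ÷ 51.97505 units/mL = 20.17506 mL/hr
Volume infused so far = 20.17506 mL/hr × 1.6 hr = 32.2801 mL
Volume remaining = 481 − 32.2801 = 448.7199 mL
New rate:
Dose = 12.8 units/kg/hr × 74.9 kg = 958.72 units/hr
Rate = 958.72 units/hr ÷ 51.97505 units/mL = 18.44577 mL/hr
Time remaining = 448.7199 mL ÷ 18.44577 mL/hr = 24.32644 hr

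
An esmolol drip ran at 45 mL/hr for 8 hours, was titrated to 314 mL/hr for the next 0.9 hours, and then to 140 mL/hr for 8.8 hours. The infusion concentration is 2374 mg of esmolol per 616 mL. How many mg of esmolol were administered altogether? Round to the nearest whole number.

7225 mg

Concentration = 2374 mg ÷ 616 mL = 3.853896 mg/mL
Stage 1: 45 mL/hr × 8 hr = 360 mL → 360 mL × 3.853896 mg/mL = 1387.403 mg
Stage 2: 314 mL/hr × 0.9 hr = 282.6 mL → 282.6 mL × 3.853896 mg/mL = 1089.111 mg
Stage 3: 140 mL/hr × 8.8 hr = 1232 mL → 1232 mL × 3.853896 mg/mL = 4748 mg
Total = 1387.403 + 1089.111 + 4748 = 7224.514 mg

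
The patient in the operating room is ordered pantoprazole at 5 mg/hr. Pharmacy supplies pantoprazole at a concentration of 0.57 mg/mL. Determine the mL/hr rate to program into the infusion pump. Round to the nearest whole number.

9 mL/hr

Rate = 5 mg/hr ÷ 0.57 mg/mL = 8.77193 mL/hr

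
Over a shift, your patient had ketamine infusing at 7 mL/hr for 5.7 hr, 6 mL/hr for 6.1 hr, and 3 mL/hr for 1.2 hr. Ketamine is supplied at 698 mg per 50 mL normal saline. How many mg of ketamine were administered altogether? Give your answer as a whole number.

Concentration = 698 mg ÷ 50 mL = 13.96 mg/mL
Stage 1: 7 mL/hr × 5.7 hr = 39.9 mL → 39.9 mL × 13.96 mg/mL = 557.004 mg
Stage 2: 6 mL/hr × 6.1 hr = 36.6 mL → 36.6 mL × 13.96 mg/mL = 510.936 mg
Stage 3: 3 mL/hr × 1.2 hr = 3.6 mL → 3.6 mL × 13.96 mg/mL = 50.256 mg
Total = 557.004 + 510.936 + 50.256 = 1118.196 mg

1118 mg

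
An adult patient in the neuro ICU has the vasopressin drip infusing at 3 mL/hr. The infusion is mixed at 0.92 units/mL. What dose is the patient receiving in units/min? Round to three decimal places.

0.046 units/min

Drug rate = 3 mL/hr × 0.92 units/mL = 2.76 units/hr
2.76 units/hr ÷ 60 min/hr = 0.046 units/min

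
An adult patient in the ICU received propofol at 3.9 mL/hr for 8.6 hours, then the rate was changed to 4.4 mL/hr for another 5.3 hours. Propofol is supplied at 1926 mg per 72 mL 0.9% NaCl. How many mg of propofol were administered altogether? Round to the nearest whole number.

Concentration = 1926 mg ÷ 72 mL = 26.75 mg/mL
Stage 1: 3.9 mL/hr × 8.6 hr = 33.54 mL → 33.54 mL × 26.75 mg/mL = 897.195 mg
Stage 2: 4.4 mL/hr × 5.3 hr = 23.32 mL → 23.32 mL × 26.75 mg/mL = 623.81 mg
Total = 897.195 + 623.81 = 1521.005 mg

1521 mg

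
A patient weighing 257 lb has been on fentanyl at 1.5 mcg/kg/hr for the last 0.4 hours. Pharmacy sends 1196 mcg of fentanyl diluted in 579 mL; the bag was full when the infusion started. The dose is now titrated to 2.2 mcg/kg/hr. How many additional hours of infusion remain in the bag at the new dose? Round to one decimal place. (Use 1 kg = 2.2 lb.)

4.4 hours

Initial rate:
Weight = 257 lb ÷ 2.2 lb/kg = 116.8182 kg
Dose = 1.5 mcg/kg/hr × 116.8182 kg = 175.2273 mcg/hr
Concentration = 1196 mcg ÷ 579 mL = 2.06563 mcg/mL
Rate = 175.2273 mcg/hr ÷ 2.06563 mcg/mL = 84.82993 mL/hr
Volume infused so far = 84.82993 mL/hr × 0.4 hr = 33.93197 mL
Volume remaining = 579 − 33.93197 = 545.068 mL
New rate:
Dose = 2.2 mcg/kg/hr × 116.8182 kg = 257 mcg/hr
Rate = 257 mcg/hr ÷ 2.06563 mcg/mL = 124.4172 mL/hr
Time remaining = 545.068 mL ÷ 124.4172 mL/hr = 4.380969 hr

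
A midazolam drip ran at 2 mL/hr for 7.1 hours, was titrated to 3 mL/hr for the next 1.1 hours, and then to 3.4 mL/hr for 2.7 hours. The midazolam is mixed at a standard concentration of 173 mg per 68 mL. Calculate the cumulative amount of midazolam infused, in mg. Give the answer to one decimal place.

Concentration = 173 mg ÷ 68 mL = 2.544118 mg/mL
Stage 1: 2 mL/hr × 7.1 hr = 14.2 mL → 14.2 mL × 2.544118 mg/mL = 36.12647 mg
Stage 2: 3 mL/hr × 1.1 hr = 3.3 mL → 3.3 mL × 2.544118 mg/mL = 8.395588 mg
Stage 3: 3.4 mL/hr × 2.7 hr = 9.18 mL → 9.18 mL × 2.544118 mg/mL = 23.355 mg
Total = 36.12647 + 8.395588 + 23.355 = 67.87706 mg

67.9 mg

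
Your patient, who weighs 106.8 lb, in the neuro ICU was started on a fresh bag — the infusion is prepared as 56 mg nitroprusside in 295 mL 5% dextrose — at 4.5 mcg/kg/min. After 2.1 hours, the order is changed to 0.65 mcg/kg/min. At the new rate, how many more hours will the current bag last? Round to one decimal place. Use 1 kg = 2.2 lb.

15.0 hours

Initial rate:
Weight = 106.8 lb ÷ 2.2 lb/kg = 48.54545 kg
Dose = 4.5 mcg/kg/min × 48.54545 kg = 218.4545 mcg/min
218.4545 mcg/min × 60 min/hr = 13107.27 mcg/hr
Concentration = 56 mg ÷ 295 mL = 0.1898305 mg/mL = 189.8305 mcg/mL
Rate = 13107.27 mcg/hr ÷ 189.8305 mcg/mL = 69.04724 mL/hr
Volume infused so far = 69.04724 mL/hr × 2.1 hr = 144.9992 mL
Volume remaining = 295 − 144.9992 = 150.0008 mL
New rate:
Dose = 0.65 mcg/kg/min × 48.54545 kg = 31.55455 mcg/min
31.55455 mcg/min × 60 min/hr = 1893.273 mcg/hr
Rate = 1893.273 mcg/hr ÷ 189.8305 mcg/mL = 9.97349 mL/hr
Time remaining = 150.0008 mL ÷ 9.97349 mL/hr = 15.03995 hr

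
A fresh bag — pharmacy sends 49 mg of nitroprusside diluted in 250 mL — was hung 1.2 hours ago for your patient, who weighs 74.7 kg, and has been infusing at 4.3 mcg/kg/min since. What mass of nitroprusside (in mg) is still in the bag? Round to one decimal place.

Dose = 4.3 mcg/kg/min × 74.7 kg = 321.21 mcg/min
321.21 mcg/min × 60 min/hr = 19272.6 mcg/hr
Concentration = 49 mg ÷ 250 mL = 0.196 mg/mL = 196 mcg/mL
Rate = 19272.6 mcg/hr ÷ 196 mcg/mL = 98.32959 mL/hr
Volume infused = 98.32959 mL/hr × 1.2 hr = 117.9955 mL
Volume remaining = 250 − 117.9955 = 132.0045 mL
Drug remaining = 132.0045 mL × 196 mcg/mL = 25872.88 mcg = 25.87288 mg

25.9 mg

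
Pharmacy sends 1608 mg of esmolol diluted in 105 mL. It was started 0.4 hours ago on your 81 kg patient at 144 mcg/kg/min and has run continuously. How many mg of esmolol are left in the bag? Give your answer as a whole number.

Dose = 144 mcg/kg/min × 81 kg = 11664 mcg/min
11664 mcg/min × 60 min/hr = 699840 mcg/hr
Concentration = 1608 mg ÷ 105 mL = 15.31429 mg/mL = 15314.29 mcg/mL
Rate = 699840 mcg/hr ÷ 15314.29 mcg/mL = 45.69851 mL/hr
Volume infused = 45.69851 mL/hr × 0.4 hr = 18.2794 mL
Volume remaining = 105 − 18.2794 = 86.7206 mL
Drug remaining = 86.7206 mL × 15314.29 mcg/mL = 1328064 mcg = 1328.064 mg

1328 mg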